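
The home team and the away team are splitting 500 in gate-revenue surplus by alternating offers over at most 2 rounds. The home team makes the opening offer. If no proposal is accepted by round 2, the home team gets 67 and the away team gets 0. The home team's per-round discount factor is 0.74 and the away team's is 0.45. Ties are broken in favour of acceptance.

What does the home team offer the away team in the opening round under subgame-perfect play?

194.85

Round 2 (the away team proposes): the home team gets 67 if talks fail, so the away team offers 67 and keeps 433.
Round 1 (the home team proposes): the away team can get 433 next round, worth 0.45 × 433 = 194.85 now. The home team offers 194.85 and keeps 500 − 194.85 = 305.15.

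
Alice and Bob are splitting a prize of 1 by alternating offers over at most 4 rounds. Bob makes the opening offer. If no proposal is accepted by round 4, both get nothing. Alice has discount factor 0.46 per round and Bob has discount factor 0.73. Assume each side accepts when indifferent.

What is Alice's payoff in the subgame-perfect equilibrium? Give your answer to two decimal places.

Round 4 (Alice proposes): Bob will accept anything ≥ 0, so Alice offers 0 and keeps 1.
Round 3 (Bob proposes): Alice can get 1 next round, worth 0.46 × 1 = 0.46 now, so Bob offers 0.46, keeping 0.54.
Round 2 (Alice proposes): Bob can get 0.54 next round, worth 0.73 × 0.54 = 0.3942 now, so Alice offers 0.3942, keeping 0.6058.
Round 1 (Bob proposes): Alice can get 0.6058 next round, worth 0.46 × 0.6058 = 0.278668 now, so Bob offers 0.278668, keeping 0.721332.

0.28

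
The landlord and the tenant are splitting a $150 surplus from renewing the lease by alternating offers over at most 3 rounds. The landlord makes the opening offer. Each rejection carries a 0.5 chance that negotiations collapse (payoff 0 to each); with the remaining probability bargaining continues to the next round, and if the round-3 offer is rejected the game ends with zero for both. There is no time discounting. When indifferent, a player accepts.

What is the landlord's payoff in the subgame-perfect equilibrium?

112.5

Round 3 (the landlord proposes): rejection yields 0 for the tenant; the landlord offers 0 and keeps 150.
Round 2 (the tenant proposes): rejecting gives the landlord an expected 0.5 × 150 = 75; the tenant offers that and keeps 75.
Round 1 (the landlord proposes): rejecting gives the tenant an expected 0.5 × 75 = 37.5; the landlord offers that and keeps 112.5.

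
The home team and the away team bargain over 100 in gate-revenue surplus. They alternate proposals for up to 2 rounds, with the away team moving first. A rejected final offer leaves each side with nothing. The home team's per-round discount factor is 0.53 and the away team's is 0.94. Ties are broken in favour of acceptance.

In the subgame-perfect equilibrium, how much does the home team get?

Round 2 (the home team proposes): rejection yields 0 for the away team; the home team offers 0 and keeps 100.
Round 1 (the away team proposes): the home team can get 100 next round, worth 0.53 × 100 = 53 now; the away team offers that and keeps 47.

53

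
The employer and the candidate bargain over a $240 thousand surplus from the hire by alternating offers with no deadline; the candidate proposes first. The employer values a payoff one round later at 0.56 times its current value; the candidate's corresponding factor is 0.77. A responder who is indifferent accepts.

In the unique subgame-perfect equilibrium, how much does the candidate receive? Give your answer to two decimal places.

When the candidate proposes, the employer accepts any offer worth at least 0.56 times what the employer would get by proposing next round; and vice versa.
This gives x = 240 − 0.56y and y = 240 − 0.77x, where x and y are each side's share when it proposes.
Hence (1 − 0.56·0.77)x = 240(1 − 0.56), i.e. 0.5688·x = 105.6.
x ≈ 185.6540; the employer's share is 240 − x ≈ 54.3460.

185.65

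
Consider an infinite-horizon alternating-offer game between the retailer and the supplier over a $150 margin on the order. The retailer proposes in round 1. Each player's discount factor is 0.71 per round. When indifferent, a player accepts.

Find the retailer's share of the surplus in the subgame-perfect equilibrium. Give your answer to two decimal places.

Let x be the retailer's share when the retailer proposes and y be the supplier's share when the supplier proposes.
The supplier accepts iff offered ≥ 0.71·y, so x = 150 − 0.71y. Symmetrically y = 150 − 0.71x.
Substituting: x = 150 − 0.71(150 − 0.71x), giving x(1 − 0.71·0.71) = 150(1 − 0.71).
So x = 150 × 0.29 / 0.4959 ≈ 87.7193, and the supplier receives 150 − x ≈ 62.2807.

87.72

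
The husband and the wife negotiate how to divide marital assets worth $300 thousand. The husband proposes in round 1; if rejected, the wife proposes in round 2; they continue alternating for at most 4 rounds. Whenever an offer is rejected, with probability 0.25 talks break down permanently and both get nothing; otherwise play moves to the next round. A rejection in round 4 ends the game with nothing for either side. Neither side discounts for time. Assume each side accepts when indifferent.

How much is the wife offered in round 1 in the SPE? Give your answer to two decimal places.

182.81

By backward induction:
Round 4 (the wife proposes): the husband will accept anything ≥ 0, so the wife offers 0 and keeps 300.
Round 3 (the husband proposes): rejecting gives the wife an expected 0.75 × 300 = 225; the husband offers that and keeps 75.
Round 2 (the wife proposes): rejecting gives the husband an expected 0.75 × 75 = 56.25, so the wife offers 56.25, keeping 243.75.
Round 1 (the husband proposes): rejecting gives the wife an expected 0.75 × 243.75 = 182.8125, so the husband offers 182.8125, keeping 117.1875.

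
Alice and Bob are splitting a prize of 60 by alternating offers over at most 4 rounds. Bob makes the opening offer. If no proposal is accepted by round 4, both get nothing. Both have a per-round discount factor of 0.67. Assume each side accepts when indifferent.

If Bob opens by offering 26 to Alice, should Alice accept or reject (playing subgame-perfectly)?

Work out Alice's continuation value if the offer is rejected.
Round 4 (Alice proposes): Bob will accept anything ≥ 0, so Alice offers 0 and keeps 60.
Round 3 (Bob proposes): Alice can get 60 next round, worth 0.67 × 60 = 40.2 now; Bob offers that and keeps 19.8.
Round 2 (Alice proposes): Bob can get 19.8 next round, worth 0.67 × 19.8 = 13.266 now; Alice offers that and keeps 46.734.
So by rejecting in round 1, Alice gets 46.734 next round, worth 0.67 × 46.734 = 31.31178 now.
Offer 26 < 31.31178, so Alice rejects.

Reject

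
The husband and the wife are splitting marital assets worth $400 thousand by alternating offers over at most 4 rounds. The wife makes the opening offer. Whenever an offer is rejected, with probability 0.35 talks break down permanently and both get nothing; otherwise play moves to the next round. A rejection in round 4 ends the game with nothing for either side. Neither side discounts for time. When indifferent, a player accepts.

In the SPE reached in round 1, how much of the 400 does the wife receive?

199.15

Round 4 (the husband proposes): rejection yields 0 for the wife; the husband offers 0 and keeps 400.
Round 3 (the wife proposes): rejecting gives the husband an expected 0.65 × 400 = 260; the wife offers that and keeps 140.
Round 2 (the husband proposes): rejecting gives the wife an expected 0.65 × 140 = 91. The husband offers 91 and keeps 400 − 91 = 309.
Round 1 (the wife proposes): rejecting gives the husband an expected 0.65 × 309 = 200.85; the wife offers that and keeps 199.15.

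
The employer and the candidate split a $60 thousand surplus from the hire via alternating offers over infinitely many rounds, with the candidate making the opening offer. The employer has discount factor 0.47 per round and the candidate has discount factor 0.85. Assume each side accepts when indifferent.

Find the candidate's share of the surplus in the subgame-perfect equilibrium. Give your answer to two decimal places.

In a stationary SPE each proposer offers the other exactly their discounted continuation value.
If the candidate keeps x when proposing and the employer keeps y when proposing, then x = 60 − 0.47y and y = 60 − 0.85x.
Solving: x = 60(1 − 0.47) / (1 − 0.85·0.47) = 31.8 / 0.6005 ≈ 52.9559.
The employer gets 60 − 52.9559 ≈ 7.0441.

52.96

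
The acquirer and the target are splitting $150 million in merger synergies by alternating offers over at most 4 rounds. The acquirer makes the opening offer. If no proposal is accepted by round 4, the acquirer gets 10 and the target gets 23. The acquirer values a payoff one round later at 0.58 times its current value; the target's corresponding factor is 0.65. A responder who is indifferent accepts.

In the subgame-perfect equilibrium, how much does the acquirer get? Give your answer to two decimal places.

By backward induction:
Round 4 (the target proposes): the acquirer gets 10 if talks fail, so the target offers 10 and keeps 140.
Round 3 (the acquirer proposes): the target can get 140 next round, worth 0.65 × 140 = 91 now; the acquirer offers that and keeps 59.
Round 2 (the target proposes): the acquirer can get 59 next round, worth 0.58 × 59 = 34.22 now; the target offers that and keeps 115.78.
Round 1 (the acquirer proposes): the target can get 115.78 next round, worth 0.65 × 115.78 = 75.257 now, so the acquirer offers 75.257, keeping 74.743.

74.74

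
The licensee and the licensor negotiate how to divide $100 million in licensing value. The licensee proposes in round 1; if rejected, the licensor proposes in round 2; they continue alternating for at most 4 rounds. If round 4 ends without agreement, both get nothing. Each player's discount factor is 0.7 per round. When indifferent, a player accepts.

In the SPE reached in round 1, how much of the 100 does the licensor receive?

55.3

Work backward from the last round.
Round 4 (the licensor proposes): rejection yields 0 for the licensee; the licensor offers 0 and keeps 100.
Round 3 (the licensee proposes): the licensor can get 100 next round, worth 0.7 × 100 = 70 now, so the licensee offers 70, keeping 30.
Round 2 (the licensor proposes): the licensee can get 30 next round, worth 0.7 × 30 = 21 now. The licensor offers 21 and keeps 100 − 21 = 79.
Round 1 (the licensee proposes): the licensor can get 79 next round, worth 0.7 × 79 = 55.3 now. The licensee offers 55.3 and keeps 100 − 55.3 = 44.7.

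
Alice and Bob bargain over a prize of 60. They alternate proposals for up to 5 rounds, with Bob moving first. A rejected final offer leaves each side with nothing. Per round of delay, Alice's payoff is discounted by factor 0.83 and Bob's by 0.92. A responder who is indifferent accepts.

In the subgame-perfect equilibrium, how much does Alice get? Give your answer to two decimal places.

Round 5 (Bob proposes): rejection yields 0 for Alice; Bob offers 0 and keeps 60.
Round 4 (Alice proposes): Bob can get 60 next round, worth 0.92 × 60 = 55.2 now; Alice offers that and keeps 4.8.
Round 3 (Bob proposes): Alice can get 4.8 next round, worth 0.83 × 4.8 = 3.984 now; Bob offers that and keeps 56.016.
Round 2 (Alice proposes): Bob can get 56.016 next round, worth 0.92 × 56.016 = 51.53472 now. Alice offers 51.53472 and keeps 60 − 51.53472 = 8.46528.
Round 1 (Bob proposes): Alice can get 8.46528 next round, worth 0.83 × 8.46528 = 7.0261824 now, so Bob offers 7.0261824, keeping 52.9738176.

7.03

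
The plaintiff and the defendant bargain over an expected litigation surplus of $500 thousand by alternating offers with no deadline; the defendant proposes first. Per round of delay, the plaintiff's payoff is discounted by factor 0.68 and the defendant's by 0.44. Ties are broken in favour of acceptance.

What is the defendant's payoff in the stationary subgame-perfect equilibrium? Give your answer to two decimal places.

In a stationary SPE each proposer offers the other exactly their discounted continuation value.
If the defendant keeps x when proposing and the plaintiff keeps y when proposing, then x = 500 − 0.68y and y = 500 − 0.44x.
Solving: x = 500(1 − 0.68) / (1 − 0.44·0.68) = 160 / 0.7008 ≈ 228.3105.
The plaintiff gets 500 − 228.3105 ≈ 271.6895.

228.31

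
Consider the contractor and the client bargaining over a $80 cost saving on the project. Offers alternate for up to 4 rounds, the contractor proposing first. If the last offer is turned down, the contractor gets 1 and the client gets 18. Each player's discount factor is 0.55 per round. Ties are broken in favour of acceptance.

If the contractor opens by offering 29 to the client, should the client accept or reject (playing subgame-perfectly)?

Round 4 (the client proposes): the contractor gets 1 if talks fail, so the client offers 1 and keeps 79.
Round 3 (the contractor proposes): the client can get 79 next round, worth 0.55 × 79 = 43.45 now, so the contractor offers 43.45, keeping 36.55.
Round 2 (the client proposes): the contractor can get 36.55 next round, worth 0.55 × 36.55 = 20.1025 now; the client offers that and keeps 59.8975.
So by rejecting in round 1, the client gets 59.8975 next round, worth 0.55 × 59.8975 = 32.943625 now.
Offer 29 < 32.943625, so the client rejects.

Reject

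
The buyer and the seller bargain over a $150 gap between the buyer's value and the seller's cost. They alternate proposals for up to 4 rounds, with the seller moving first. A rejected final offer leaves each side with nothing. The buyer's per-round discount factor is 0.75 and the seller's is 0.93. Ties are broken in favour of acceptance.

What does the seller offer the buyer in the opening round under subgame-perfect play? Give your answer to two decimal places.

Round 4 (the buyer proposes): the seller will accept anything ≥ 0, so the buyer offers 0 and keeps 150.
Round 3 (the seller proposes): the buyer can get 150 next round, worth 0.75 × 150 = 112.5 now, so the seller offers 112.5, keeping 37.5.
Round 2 (the buyer proposes): the seller can get 37.5 next round, worth 0.93 × 37.5 = 34.875 now, so the buyer offers 34.875, keeping 115.125.
Round 1 (the seller proposes): the buyer can get 115.125 next round, worth 0.75 × 115.125 = 86.34375 now. The seller offers 86.34375 and keeps 150 − 86.34375 = 63.65625.

86.34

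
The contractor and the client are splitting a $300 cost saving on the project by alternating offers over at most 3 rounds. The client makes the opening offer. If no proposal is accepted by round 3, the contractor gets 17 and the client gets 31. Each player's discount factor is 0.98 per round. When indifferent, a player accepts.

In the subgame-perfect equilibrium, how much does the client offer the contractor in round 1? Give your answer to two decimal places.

22.21

Round 3 (the client proposes): the contractor gets 17 if talks fail, so the client offers 17 and keeps 283.
Round 2 (the contractor proposes): the client can get 283 next round, worth 0.98 × 283 = 277.34 now, so the contractor offers 277.34, keeping 22.66.
Round 1 (the client proposes): the contractor can get 22.66 next round, worth 0.98 × 22.66 = 22.2068 now, so the client offers 22.2068, keeping 277.7932.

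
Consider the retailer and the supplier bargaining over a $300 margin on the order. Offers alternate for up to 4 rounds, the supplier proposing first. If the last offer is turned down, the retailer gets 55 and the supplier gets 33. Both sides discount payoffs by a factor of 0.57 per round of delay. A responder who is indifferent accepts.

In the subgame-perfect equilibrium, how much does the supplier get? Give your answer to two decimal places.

177.02

Round 4 (the retailer proposes): the supplier gets 33 if talks fail, so the retailer offers 33 and keeps 267.
Round 3 (the supplier proposes): the retailer can get 267 next round, worth 0.57 × 267 = 152.19 now. The supplier offers 152.19 and keeps 300 − 152.19 = 147.81.
Round 2 (the retailer proposes): the supplier can get 147.81 next round, worth 0.57 × 147.81 = 84.2517 now, so the retailer offers 84.2517, keeping 215.7483.
Round 1 (the supplier proposes): the retailer can get 215.7483 next round, worth 0.57 × 215.7483 = 122.976531 now, so the supplier offers 122.976531, keeping 177.023469.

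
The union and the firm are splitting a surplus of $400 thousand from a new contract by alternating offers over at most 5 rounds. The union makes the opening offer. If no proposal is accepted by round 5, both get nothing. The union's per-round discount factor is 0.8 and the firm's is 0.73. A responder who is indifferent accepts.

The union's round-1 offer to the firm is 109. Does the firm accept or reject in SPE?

Round 5 (the union proposes): the firm will accept anything ≥ 0, so the union offers 0 and keeps 400.
Round 4 (the firm proposes): the union can get 400 next round, worth 0.8 × 400 = 320 now; the firm offers that and keeps 80.
Round 3 (the union proposes): the firm can get 80 next round, worth 0.73 × 80 = 58.4 now, so the union offers 58.4, keeping 341.6.
Round 2 (the firm proposes): the union can get 341.6 next round, worth 0.8 × 341.6 = 273.28 now, so the firm offers 273.28, keeping 126.72.
So by rejecting in round 1, the firm gets 126.72 next round, worth 0.73 × 126.72 = 92.5056 now.
Offer 109 ≥ 92.5056, so the firm accepts.

Accept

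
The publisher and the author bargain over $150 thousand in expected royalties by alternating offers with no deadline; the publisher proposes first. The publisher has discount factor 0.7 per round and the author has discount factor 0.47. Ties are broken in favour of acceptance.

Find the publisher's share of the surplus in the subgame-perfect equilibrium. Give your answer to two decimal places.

When the publisher proposes, the author accepts any offer worth at least 0.47 times what the author would get by proposing next round; and vice versa.
This gives x = 150 − 0.47y and y = 150 − 0.7x, where x and y are each side's share when it proposes.
Hence (1 − 0.47·0.7)x = 150(1 − 0.47), i.e. 0.671·x = 79.5.
x ≈ 118.4799; the author's share is 150 − x ≈ 31.5201.

118.48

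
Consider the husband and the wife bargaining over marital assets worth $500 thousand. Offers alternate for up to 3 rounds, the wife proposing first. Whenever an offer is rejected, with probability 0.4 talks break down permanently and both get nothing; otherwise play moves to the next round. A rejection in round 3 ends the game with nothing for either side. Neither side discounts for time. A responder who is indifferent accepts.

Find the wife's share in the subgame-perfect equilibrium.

380

Round 3 (the wife proposes): rejection yields 0 for the husband; the wife offers 0 and keeps 500.
Round 2 (the husband proposes): rejecting gives the wife an expected 0.6 × 500 = 300, so the husband offers 300, keeping 200.
Round 1 (the wife proposes): rejecting gives the husband an expected 0.6 × 200 = 120. The wife offers 120 and keeps 500 − 120 = 380.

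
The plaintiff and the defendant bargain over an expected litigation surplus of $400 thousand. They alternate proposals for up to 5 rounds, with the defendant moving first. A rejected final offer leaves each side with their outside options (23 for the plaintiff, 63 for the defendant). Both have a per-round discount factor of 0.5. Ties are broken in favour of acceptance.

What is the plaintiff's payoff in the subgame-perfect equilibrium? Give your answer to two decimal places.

126.44

By backward induction:
Round 5 (the defendant proposes): the plaintiff gets 23 if talks fail, so the defendant offers 23 and keeps 377.
Round 4 (the plaintiff proposes): the defendant can get 377 next round, worth 0.5 × 377 = 188.5 now, so the plaintiff offers 188.5, keeping 211.5.
Round 3 (the defendant proposes): the plaintiff can get 211.5 next round, worth 0.5 × 211.5 = 105.75 now, so the defendant offers 105.75, keeping 294.25.
Round 2 (the plaintiff proposes): the defendant can get 294.25 next round, worth 0.5 × 294.25 = 147.125 now, so the plaintiff offers 147.125, keeping 252.875.
Round 1 (the defendant proposes): the plaintiff can get 252.875 next round, worth 0.5 × 252.875 = 126.4375 now. The defendant offers 126.4375 and keeps 400 − 126.4375 = 273.5625.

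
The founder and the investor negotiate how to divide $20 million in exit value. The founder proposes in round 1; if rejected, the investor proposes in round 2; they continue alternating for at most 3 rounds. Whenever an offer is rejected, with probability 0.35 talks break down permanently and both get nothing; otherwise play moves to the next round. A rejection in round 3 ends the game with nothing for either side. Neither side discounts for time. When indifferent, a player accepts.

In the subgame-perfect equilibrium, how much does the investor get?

4.55

By backward induction:
Round 3 (the founder proposes): rejection yields 0 for the investor; the founder offers 0 and keeps 20.
Round 2 (the investor proposes): rejecting gives the founder an expected 0.65 × 20 = 13; the investor offers that and keeps 7.
Round 1 (the founder proposes): rejecting gives the investor an expected 0.65 × 7 = 4.55; the founder offers that and keeps 15.45.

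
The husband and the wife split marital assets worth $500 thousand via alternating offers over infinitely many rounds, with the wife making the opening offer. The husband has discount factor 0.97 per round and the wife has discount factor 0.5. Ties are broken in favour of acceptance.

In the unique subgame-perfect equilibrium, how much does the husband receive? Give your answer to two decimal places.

In a stationary SPE each proposer offers the other exactly their discounted continuation value.
If the wife keeps x when proposing and the husband keeps y when proposing, then x = 500 − 0.97y and y = 500 − 0.5x.
Solving: x = 500(1 − 0.97) / (1 − 0.5·0.97) = 15 / 0.515 ≈ 29.1262.
The husband gets 500 − 29.1262 ≈ 470.8738.

470.87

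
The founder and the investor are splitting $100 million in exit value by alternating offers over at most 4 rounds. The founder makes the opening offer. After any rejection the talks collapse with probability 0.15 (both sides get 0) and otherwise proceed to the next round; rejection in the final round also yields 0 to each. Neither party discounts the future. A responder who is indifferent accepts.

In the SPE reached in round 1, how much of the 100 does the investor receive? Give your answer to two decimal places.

Round 4 (the investor proposes): the founder will accept anything ≥ 0, so the investor offers 0 and keeps 100.
Round 3 (the founder proposes): rejecting gives the investor an expected 0.85 × 100 = 85. The founder offers 85 and keeps 100 − 85 = 15.
Round 2 (the investor proposes): rejecting gives the founder an expected 0.85 × 15 = 12.75, so the investor offers 12.75, keeping 87.25.
Round 1 (the founder proposes): rejecting gives the investor an expected 0.85 × 87.25 = 74.1625, so the founder offers 74.1625, keeping 25.8375.

74.16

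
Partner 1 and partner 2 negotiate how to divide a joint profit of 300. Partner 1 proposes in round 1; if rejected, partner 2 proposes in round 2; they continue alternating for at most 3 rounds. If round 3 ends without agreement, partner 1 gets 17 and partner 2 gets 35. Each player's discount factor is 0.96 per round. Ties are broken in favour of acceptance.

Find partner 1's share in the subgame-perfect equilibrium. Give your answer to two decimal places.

Work backward from the last round.
Round 3 (partner 1 proposes): partner 2 gets 35 if talks fail, so partner 1 offers 35 and keeps 265.
Round 2 (partner 2 proposes): partner 1 can get 265 next round, worth 0.96 × 265 = 254.4 now; partner 2 offers that and keeps 45.6.
Round 1 (partner 1 proposes): partner 2 can get 45.6 next round, worth 0.96 × 45.6 = 43.776 now. Partner 1 offers 43.776 and keeps 300 − 43.776 = 256.224.

256.22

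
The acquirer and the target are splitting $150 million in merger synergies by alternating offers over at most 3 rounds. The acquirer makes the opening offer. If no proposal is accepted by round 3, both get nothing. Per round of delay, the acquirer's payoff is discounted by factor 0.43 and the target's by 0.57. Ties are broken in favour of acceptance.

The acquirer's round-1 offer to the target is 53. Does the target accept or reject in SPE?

Work out the target's continuation value if the offer is rejected.
Round 3 (the acquirer proposes): rejection yields 0 for the target; the acquirer offers 0 and keeps 150.
Round 2 (the target proposes): the acquirer can get 150 next round, worth 0.43 × 150 = 64.5 now, so the target offers 64.5, keeping 85.5.
So by rejecting in round 1, the target gets 85.5 next round, worth 0.57 × 85.5 = 48.735 now.
Offer 53 ≥ 48.735, so the target accepts.

Accept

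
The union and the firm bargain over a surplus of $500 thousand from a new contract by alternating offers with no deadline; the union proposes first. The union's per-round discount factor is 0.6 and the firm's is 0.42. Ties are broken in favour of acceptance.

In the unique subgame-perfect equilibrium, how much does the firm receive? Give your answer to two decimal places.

In a stationary SPE each proposer offers the other exactly their discounted continuation value.
If the union keeps x when proposing and the firm keeps y when proposing, then x = 500 − 0.42y and y = 500 − 0.6x.
Solving: x = 500(1 − 0.42) / (1 − 0.6·0.42) = 290 / 0.748 ≈ 387.7005.
The firm gets 500 − 387.7005 ≈ 112.2995.

112.30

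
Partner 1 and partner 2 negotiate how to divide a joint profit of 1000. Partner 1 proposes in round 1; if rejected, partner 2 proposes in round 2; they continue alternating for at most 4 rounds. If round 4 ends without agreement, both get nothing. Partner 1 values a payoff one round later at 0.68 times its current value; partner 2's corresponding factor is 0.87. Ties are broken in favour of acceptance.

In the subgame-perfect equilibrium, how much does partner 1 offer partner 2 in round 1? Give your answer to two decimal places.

Work backward from the last round.
Round 4 (partner 2 proposes): rejection yields 0 for partner 1; partner 2 offers 0 and keeps 1000.
Round 3 (partner 1 proposes): partner 2 can get 1000 next round, worth 0.87 × 1000 = 870 now, so partner 1 offers 870, keeping 130.
Round 2 (partner 2 proposes): partner 1 can get 130 next round, worth 0.68 × 130 = 88.4 now, so partner 2 offers 88.4, keeping 911.6.
Round 1 (partner 1 proposes): partner 2 can get 911.6 next round, worth 0.87 × 911.6 = 793.092 now. Partner 1 offers 793.092 and keeps 1000 − 793.092 = 206.908.

793.09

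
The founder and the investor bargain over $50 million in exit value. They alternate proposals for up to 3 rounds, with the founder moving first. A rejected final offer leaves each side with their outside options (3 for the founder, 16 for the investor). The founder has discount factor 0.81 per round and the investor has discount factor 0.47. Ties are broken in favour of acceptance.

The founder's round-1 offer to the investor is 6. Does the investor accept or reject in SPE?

Reject

Round 3 (the founder proposes): the investor gets 16 if talks fail, so the founder offers 16 and keeps 34.
Round 2 (the investor proposes): the founder can get 34 next round, worth 0.81 × 34 = 27.54 now; the investor offers that and keeps 22.46.
So by rejecting in round 1, the investor gets 22.46 next round, worth 0.47 × 22.46 = 10.5562 now.
Offer 6 < 10.5562, so the investor rejects.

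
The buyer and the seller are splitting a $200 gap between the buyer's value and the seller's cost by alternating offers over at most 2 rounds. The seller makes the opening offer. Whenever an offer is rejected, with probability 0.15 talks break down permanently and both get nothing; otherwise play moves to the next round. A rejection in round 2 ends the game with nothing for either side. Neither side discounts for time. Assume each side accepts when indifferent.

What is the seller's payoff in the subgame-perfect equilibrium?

30

Round 2 (the buyer proposes): the seller will accept anything ≥ 0, so the buyer offers 0 and keeps 200.
Round 1 (the seller proposes): rejecting gives the buyer an expected 0.85 × 200 = 170, so the seller offers 170, keeping 30.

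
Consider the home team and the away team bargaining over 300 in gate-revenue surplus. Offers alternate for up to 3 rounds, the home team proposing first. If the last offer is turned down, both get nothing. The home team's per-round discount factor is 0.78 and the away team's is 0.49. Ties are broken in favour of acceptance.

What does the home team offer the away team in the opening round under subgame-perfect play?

32.34

Work backward from the last round.
Round 3 (the home team proposes): the away team will accept anything ≥ 0, so the home team offers 0 and keeps 300.
Round 2 (the away team proposes): the home team can get 300 next round, worth 0.78 × 300 = 234 now; the away team offers that and keeps 66.
Round 1 (the home team proposes): the away team can get 66 next round, worth 0.49 × 66 = 32.34 now. The home team offers 32.34 and keeps 300 − 32.34 = 267.66.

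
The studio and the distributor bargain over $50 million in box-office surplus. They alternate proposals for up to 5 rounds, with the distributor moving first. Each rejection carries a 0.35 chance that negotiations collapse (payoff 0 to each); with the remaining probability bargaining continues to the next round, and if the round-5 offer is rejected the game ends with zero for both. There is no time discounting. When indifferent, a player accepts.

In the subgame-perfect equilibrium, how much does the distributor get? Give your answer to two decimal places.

Round 5 (the distributor proposes): the studio will accept anything ≥ 0, so the distributor offers 0 and keeps 50.
Round 4 (the studio proposes): rejecting gives the distributor an expected 0.65 × 50 = 32.5. The studio offers 32.5 and keeps 50 − 32.5 = 17.5.
Round 3 (the distributor proposes): rejecting gives the studio an expected 0.65 × 17.5 = 11.375; the distributor offers that and keeps 38.625.
Round 2 (the studio proposes): rejecting gives the distributor an expected 0.65 × 38.625 = 25.10625, so the studio offers 25.10625, keeping 24.89375.
Round 1 (the distributor proposes): rejecting gives the studio an expected 0.65 × 24.89375 = 16.1809375; the distributor offers that and keeps 33.8190625.

33.82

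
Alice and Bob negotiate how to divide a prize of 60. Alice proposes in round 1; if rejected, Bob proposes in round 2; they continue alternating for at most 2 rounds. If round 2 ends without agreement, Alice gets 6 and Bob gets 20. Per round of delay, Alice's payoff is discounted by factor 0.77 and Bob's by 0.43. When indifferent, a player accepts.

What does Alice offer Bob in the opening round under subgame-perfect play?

23.22

Solve by backward induction from round 2.
Round 2 (Bob proposes): Alice gets 6 if talks fail, so Bob offers 6 and keeps 54.
Round 1 (Alice proposes): Bob can get 54 next round, worth 0.43 × 54 = 23.22 now, so Alice offers 23.22, keeping 36.78.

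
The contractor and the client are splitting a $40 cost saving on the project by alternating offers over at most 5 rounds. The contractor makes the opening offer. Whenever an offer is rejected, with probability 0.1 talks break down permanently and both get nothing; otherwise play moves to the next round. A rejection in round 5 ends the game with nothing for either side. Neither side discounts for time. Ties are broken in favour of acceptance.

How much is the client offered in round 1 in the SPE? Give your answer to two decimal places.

6.52

Round 5 (the contractor proposes): the client will accept anything ≥ 0, so the contractor offers 0 and keeps 40.
Round 4 (the client proposes): rejecting gives the contractor an expected 0.9 × 40 = 36. The client offers 36 and keeps 40 − 36 = 4.
Round 3 (the contractor proposes): rejecting gives the client an expected 0.9 × 4 = 3.6. The contractor offers 3.6 and keeps 40 − 3.6 = 36.4.
Round 2 (the client proposes): rejecting gives the contractor an expected 0.9 × 36.4 = 32.76, so the client offers 32.76, keeping 7.24.
Round 1 (the contractor proposes): rejecting gives the client an expected 0.9 × 7.24 = 6.516. The contractor offers 6.516 and keeps 40 − 6.516 = 33.484.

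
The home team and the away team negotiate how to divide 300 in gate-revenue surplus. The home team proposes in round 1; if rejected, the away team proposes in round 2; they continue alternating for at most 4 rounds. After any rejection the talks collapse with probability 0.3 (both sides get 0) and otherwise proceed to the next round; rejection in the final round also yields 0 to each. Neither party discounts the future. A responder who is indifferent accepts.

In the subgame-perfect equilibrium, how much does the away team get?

165.9

Round 4 (the away team proposes): rejection yields 0 for the home team; the away team offers 0 and keeps 300.
Round 3 (the home team proposes): rejecting gives the away team an expected 0.7 × 300 = 210; the home team offers that and keeps 90.
Round 2 (the away team proposes): rejecting gives the home team an expected 0.7 × 90 = 63. The away team offers 63 and keeps 300 − 63 = 237.
Round 1 (the home team proposes): rejecting gives the away team an expected 0.7 × 237 = 165.9; the home team offers that and keeps 134.1.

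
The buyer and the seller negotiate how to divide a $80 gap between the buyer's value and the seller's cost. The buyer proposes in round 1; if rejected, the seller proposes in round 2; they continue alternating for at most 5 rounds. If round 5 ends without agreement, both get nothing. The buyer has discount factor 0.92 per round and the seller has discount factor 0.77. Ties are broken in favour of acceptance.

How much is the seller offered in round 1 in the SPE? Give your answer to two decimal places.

By backward induction:
Round 5 (the buyer proposes): rejection yields 0 for the seller; the buyer offers 0 and keeps 80.
Round 4 (the seller proposes): the buyer can get 80 next round, worth 0.92 × 80 = 73.6 now; the seller offers that and keeps 6.4.
Round 3 (the buyer proposes): the seller can get 6.4 next round, worth 0.77 × 6.4 = 4.928 now; the buyer offers that and keeps 75.072.
Round 2 (the seller proposes): the buyer can get 75.072 next round, worth 0.92 × 75.072 = 69.06624 now, so the seller offers 69.06624, keeping 10.93376.
Round 1 (the buyer proposes): the seller can get 10.93376 next round, worth 0.77 × 10.93376 = 8.4189952 now, so the buyer offers 8.4189952, keeping 71.5810048.

8.42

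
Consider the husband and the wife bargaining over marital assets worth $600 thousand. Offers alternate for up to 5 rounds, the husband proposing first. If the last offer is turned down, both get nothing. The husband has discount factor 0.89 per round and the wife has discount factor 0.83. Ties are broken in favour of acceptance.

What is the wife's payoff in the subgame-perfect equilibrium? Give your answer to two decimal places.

Round 5 (the husband proposes): rejection yields 0 for the wife; the husband offers 0 and keeps 600.
Round 4 (the wife proposes): the husband can get 600 next round, worth 0.89 × 600 = 534 now, so the wife offers 534, keeping 66.
Round 3 (the husband proposes): the wife can get 66 next round, worth 0.83 × 66 = 54.78 now; the husband offers that and keeps 545.22.
Round 2 (the wife proposes): the husband can get 545.22 next round, worth 0.89 × 545.22 = 485.2458 now, so the wife offers 485.2458, keeping 114.7542.
Round 1 (the husband proposes): the wife can get 114.7542 next round, worth 0.83 × 114.7542 = 95.245986 now, so the husband offers 95.245986, keeping 504.754014.

95.25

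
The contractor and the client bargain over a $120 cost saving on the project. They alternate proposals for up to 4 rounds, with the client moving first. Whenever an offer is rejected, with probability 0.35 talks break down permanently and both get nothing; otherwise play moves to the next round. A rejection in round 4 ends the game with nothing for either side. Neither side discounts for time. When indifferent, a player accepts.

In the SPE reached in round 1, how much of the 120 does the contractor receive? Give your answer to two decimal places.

60.26

Round 4 (the contractor proposes): rejection yields 0 for the client; the contractor offers 0 and keeps 120.
Round 3 (the client proposes): rejecting gives the contractor an expected 0.65 × 120 = 78. The client offers 78 and keeps 120 − 78 = 42.
Round 2 (the contractor proposes): rejecting gives the client an expected 0.65 × 42 = 27.3, so the contractor offers 27.3, keeping 92.7.
Round 1 (the client proposes): rejecting gives the contractor an expected 0.65 × 92.7 = 60.255, so the client offers 60.255, keeping 59.745.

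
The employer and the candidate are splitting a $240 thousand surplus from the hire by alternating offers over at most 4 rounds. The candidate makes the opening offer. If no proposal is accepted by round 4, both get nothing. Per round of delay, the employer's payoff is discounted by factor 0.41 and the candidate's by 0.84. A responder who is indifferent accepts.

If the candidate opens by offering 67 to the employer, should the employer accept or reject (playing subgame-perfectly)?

Work out the employer's continuation value if the offer is rejected.
Round 4 (the employer proposes): the candidate will accept anything ≥ 0, so the employer offers 0 and keeps 240.
Round 3 (the candidate proposes): the employer can get 240 next round, worth 0.41 × 240 = 98.4 now. The candidate offers 98.4 and keeps 240 − 98.4 = 141.6.
Round 2 (the employer proposes): the candidate can get 141.6 next round, worth 0.84 × 141.6 = 118.944 now, so the employer offers 118.944, keeping 121.056.
So by rejecting in round 1, the employer gets 121.056 next round, worth 0.41 × 121.056 = 49.63296 now.
Offer 67 ≥ 49.63296, so the employer accepts.

Accept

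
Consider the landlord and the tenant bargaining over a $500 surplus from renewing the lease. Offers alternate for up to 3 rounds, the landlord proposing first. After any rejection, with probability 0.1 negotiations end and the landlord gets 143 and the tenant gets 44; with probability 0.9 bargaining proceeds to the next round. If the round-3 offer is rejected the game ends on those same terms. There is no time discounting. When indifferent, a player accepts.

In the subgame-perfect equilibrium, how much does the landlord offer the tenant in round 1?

By backward induction:
Round 3 (the landlord proposes): the tenant gets 44 if talks fail, so the landlord offers 44 and keeps 456.
Round 2 (the tenant proposes): rejecting gives the landlord an expected 0.9 × 456 + 0.1 × 143 = 424.7. The tenant offers 424.7 and keeps 500 − 424.7 = 75.3.
Round 1 (the landlord proposes): rejecting gives the tenant an expected 0.9 × 75.3 + 0.1 × 44 = 72.17. The landlord offers 72.17 and keeps 500 − 72.17 = 427.83.

72.17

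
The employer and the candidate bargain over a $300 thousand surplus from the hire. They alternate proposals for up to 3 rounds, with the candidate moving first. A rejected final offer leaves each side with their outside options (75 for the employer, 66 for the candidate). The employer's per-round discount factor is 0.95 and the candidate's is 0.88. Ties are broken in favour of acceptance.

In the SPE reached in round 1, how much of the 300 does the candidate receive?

Round 3 (the candidate proposes): the employer gets 75 if talks fail, so the candidate offers 75 and keeps 225.
Round 2 (the employer proposes): the candidate can get 225 next round, worth 0.88 × 225 = 198 now. The employer offers 198 and keeps 300 − 198 = 102.
Round 1 (the candidate proposes): the employer can get 102 next round, worth 0.95 × 102 = 96.9 now, so the candidate offers 96.9, keeping 203.1.

203.1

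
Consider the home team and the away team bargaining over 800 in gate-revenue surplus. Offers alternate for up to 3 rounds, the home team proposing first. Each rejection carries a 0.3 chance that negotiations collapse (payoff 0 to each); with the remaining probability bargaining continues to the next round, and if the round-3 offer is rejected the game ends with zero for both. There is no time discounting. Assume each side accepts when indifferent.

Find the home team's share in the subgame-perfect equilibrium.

632

By backward induction:
Round 3 (the home team proposes): rejection yields 0 for the away team; the home team offers 0 and keeps 800.
Round 2 (the away team proposes): rejecting gives the home team an expected 0.7 × 800 = 560. The away team offers 560 and keeps 800 − 560 = 240.
Round 1 (the home team proposes): rejecting gives the away team an expected 0.7 × 240 = 168, so the home team offers 168, keeping 632.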